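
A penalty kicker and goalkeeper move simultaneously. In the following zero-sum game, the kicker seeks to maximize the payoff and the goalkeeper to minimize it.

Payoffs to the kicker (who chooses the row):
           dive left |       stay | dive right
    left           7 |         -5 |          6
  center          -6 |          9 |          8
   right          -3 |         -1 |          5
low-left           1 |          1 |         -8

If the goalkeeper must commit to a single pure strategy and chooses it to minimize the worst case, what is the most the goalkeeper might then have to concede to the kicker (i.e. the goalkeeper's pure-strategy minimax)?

The worst case (largest entry) in each column is dive left: 7, stay: 9, dive right: 8.
The best (smallest) of these is 7.

7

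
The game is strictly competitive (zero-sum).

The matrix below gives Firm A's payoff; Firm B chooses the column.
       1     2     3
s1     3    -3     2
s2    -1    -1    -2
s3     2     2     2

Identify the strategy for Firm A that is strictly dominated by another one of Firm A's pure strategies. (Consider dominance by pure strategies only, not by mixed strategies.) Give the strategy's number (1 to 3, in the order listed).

Compare s2 with s3: 2 > -1, 2 > -1, 2 > -2.
So s3 strictly dominates s2 for Firm A; s2 is strictly dominated.

2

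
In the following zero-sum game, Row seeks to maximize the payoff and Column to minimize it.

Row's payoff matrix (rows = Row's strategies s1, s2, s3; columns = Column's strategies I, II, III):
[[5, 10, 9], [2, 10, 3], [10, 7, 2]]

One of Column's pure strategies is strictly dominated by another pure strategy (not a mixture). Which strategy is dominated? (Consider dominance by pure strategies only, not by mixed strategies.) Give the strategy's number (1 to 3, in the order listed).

2

Column prefers columns that give Row less. Compare II with III: 9 < 10, 3 < 10, 2 < 7.
So III strictly dominates II for Column; II is strictly dominated.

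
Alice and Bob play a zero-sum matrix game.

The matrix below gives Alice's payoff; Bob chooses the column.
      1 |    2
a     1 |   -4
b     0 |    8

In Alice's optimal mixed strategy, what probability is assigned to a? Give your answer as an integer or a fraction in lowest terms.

Row minima are -4 and 0, so Alice's maximin is 0; column maxima are 1 and 8, so Bob's minimax is 1. These differ, so the equilibrium is in mixed strategies.
Let Alice play a with probability p. Bob is indifferent when p = −4p + 8(1−p), giving p = 8/13.

8/13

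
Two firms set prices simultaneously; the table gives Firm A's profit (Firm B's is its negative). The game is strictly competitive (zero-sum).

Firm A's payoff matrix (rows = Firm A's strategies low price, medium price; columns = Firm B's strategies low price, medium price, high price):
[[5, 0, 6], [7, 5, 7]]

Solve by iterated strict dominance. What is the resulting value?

Column high price is strictly dominated by medium price for Firm B (0<6, 5<7); eliminate high price.
Row low price is strictly dominated by row medium price (7>5, 5>0); eliminate low price.
Column low price is strictly dominated by medium price for Firm B (5<7); eliminate low price.
Only (medium price, medium price) remains, with payoff 5.

5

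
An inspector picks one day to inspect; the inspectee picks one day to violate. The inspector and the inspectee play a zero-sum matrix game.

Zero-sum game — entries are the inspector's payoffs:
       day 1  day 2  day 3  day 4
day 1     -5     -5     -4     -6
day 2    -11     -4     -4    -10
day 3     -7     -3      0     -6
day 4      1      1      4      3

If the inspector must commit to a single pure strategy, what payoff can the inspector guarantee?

1

The worst-case payoff for each row is day 1: -6, day 2: -11, day 3: -7, day 4: 1.
The best of these is 1.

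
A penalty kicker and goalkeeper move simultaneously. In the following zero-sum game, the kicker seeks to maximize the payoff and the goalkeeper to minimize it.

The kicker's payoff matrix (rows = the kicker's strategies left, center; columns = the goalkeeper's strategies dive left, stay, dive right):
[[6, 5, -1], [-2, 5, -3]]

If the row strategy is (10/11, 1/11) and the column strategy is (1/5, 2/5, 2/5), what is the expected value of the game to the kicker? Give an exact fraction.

Against (1/5, 2/5, 2/5), each row's expected payoff is left: 14/5; center: 2/5.
Taking the (10/11, 1/11)-weighted average: (10/11)·(14/5) + (1/11)·(2/5) = 142/55.

142/55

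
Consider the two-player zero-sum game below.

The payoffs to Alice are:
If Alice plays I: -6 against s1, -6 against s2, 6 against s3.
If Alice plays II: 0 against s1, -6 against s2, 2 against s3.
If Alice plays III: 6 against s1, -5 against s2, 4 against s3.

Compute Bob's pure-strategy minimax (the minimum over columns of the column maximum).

-5

The worst case (largest entry) in each column is s1: 6, s2: -5, s3: 6.
The best (smallest) of these is -5.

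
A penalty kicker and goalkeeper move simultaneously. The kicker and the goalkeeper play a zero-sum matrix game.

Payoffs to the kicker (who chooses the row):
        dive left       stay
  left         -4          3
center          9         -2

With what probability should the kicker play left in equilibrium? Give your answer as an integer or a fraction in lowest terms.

11/18

Row minima are -4 and -2, so the kicker's maximin is -2; column maxima are 9 and 3, so the goalkeeper's minimax is 3. These differ, so the equilibrium is in mixed strategies.
Let the kicker play left with probability p. The goalkeeper is indifferent when −4p + 9(1−p) = 3p − 2(1−p), giving p = 11/18.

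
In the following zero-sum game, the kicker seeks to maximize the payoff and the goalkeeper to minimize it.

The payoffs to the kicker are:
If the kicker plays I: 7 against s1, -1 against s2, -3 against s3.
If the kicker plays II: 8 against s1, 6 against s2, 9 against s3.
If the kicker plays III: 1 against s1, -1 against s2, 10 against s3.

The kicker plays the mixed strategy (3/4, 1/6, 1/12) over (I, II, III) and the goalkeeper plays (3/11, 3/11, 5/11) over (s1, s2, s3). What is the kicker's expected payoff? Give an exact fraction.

Against (3/11, 3/11, 5/11), each row's expected payoff is I: 3/11; II: 87/11; III: 50/11.
Taking the (3/4, 1/6, 1/12)-weighted average: (3/4)·(3/11) + (1/6)·(87/11) + (1/12)·(50/11) = 251/132.

251/132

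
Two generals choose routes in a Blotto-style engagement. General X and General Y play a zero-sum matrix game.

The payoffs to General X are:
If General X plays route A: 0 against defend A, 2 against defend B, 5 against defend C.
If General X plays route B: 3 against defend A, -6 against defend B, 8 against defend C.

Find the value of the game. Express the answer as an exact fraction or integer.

Column defend C is strictly dominated by defend A for General Y (it gives General X more in every row).
The remaining 2×2 game on (route A, route B) × (defend A, defend B) has no saddle point. Let General X play route A with probability p; indifference gives 3(1−p) = 2p − 6(1−p), so p = 9/11.
Similarly General Y's optimal q on defend A is 8/11, and the value is 0·(8/11) + (2)·(3/11) = 6/11.

6/11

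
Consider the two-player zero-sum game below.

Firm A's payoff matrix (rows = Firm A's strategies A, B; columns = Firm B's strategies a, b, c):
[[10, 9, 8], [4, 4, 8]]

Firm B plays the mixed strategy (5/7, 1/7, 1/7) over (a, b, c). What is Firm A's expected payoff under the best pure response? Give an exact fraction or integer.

67/7

A: (10)·(5/7) + (9)·(1/7) + (8)·(1/7) = 67/7.
B: (4)·(5/7) + (4)·(1/7) + (8)·(1/7) = 32/7.
The best pure response is A with expected payoff 67/7.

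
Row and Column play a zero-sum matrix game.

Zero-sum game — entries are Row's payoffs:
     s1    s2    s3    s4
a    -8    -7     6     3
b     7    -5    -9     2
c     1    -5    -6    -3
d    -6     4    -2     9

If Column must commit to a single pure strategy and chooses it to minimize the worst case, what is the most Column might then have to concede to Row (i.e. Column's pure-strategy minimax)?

4

The worst case (largest entry) in each column is s1: 7, s2: 4, s3: 6, s4: 9.
The best (smallest) of these is 4.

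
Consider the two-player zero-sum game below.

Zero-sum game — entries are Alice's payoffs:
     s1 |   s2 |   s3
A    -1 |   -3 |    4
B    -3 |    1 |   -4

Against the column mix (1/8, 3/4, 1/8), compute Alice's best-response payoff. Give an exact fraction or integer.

-1/8

A: (-1)·(1/8) + (-3)·(3/4) + (4)·(1/8) = -15/8.
B: (-3)·(1/8) + (1)·(3/4) + (-4)·(1/8) = -1/8.
The best pure response is B with expected payoff -1/8.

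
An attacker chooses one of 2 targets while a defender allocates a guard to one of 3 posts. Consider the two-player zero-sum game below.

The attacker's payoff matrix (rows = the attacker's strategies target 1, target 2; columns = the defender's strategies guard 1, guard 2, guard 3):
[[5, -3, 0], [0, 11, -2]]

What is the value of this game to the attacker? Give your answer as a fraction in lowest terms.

-3/8

Column guard 1 is strictly dominated by guard 3 for the defender (it gives the attacker more in every row).
The remaining 2×2 game on (target 1, target 2) × (guard 2, guard 3) has no saddle point. Let the attacker play target 1 with probability p; indifference gives −3p + 11(1−p) = −2(1−p), so p = 13/16.
Similarly the defender's optimal q on guard 2 is 1/8, and the value is -3·(1/8) + (0)·(7/8) = -3/8.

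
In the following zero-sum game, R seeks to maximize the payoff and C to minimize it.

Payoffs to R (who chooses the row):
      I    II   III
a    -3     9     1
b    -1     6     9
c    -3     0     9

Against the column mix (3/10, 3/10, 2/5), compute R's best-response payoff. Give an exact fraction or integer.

a: (-3)·(3/10) + (9)·(3/10) + (1)·(2/5) = 11/5.
b: (-1)·(3/10) + (6)·(3/10) + (9)·(2/5) = 51/10.
c: (-3)·(3/10) + (0)·(3/10) + (9)·(2/5) = 27/10.
The best pure response is b with expected payoff 51/10.

51/10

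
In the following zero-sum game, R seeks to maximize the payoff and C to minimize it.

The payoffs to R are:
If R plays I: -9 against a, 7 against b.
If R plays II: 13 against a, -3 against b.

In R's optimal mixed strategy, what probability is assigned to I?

1/2

Row minima are -9 and -3, so R's maximin is -3; column maxima are 13 and 7, so C's minimax is 7. These differ, so the equilibrium is in mixed strategies.
Let R play I with probability p. C is indifferent when −9p + 13(1−p) = 7p − 3(1−p), giving p = 1/2.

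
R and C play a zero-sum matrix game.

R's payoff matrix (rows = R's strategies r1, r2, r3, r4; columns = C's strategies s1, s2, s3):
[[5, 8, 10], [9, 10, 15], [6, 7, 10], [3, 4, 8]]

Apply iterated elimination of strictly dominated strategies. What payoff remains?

9

Row r3 is strictly dominated by row r2 (9>6, 10>7, 15>10); eliminate r3.
Row r1 is strictly dominated by row r2 (9>5, 10>8, 15>10); eliminate r1.
Column s2 is strictly dominated by s1 for C (9<10, 3<4); eliminate s2.
Row r4 is strictly dominated by row r2 (9>3, 15>8); eliminate r4.
Column s3 is strictly dominated by s1 for C (9<15); eliminate s3.
Only (r2, s1) remains, with payoff 9.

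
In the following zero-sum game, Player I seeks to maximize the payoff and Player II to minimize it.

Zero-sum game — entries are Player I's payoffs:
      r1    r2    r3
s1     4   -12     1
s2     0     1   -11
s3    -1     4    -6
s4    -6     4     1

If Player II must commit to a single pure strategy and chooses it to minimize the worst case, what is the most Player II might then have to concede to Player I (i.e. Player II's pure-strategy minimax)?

The worst case (largest entry) in each column is r1: 4, r2: 4, r3: 1.
The best (smallest) of these is 1.

1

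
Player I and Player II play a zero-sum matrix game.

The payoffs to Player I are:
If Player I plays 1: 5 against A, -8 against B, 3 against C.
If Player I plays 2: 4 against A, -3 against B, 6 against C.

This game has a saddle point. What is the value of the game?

Row minima: -8, -3 → Player I's maximin is -3.
Column maxima: 5, -3, 6 → Player II's minimax is -3.
They coincide at (2, B), so the value is -3.

-3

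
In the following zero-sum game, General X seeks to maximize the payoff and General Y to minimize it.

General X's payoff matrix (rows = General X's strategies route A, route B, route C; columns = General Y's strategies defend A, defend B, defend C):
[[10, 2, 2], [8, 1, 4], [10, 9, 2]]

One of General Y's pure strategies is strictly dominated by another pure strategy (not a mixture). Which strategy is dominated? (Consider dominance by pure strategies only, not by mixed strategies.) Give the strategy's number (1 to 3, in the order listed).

1

General Y prefers columns that give General X less. Compare defend A with defend B: 2 < 10, 1 < 8, 9 < 10.
So defend B strictly dominates defend A for General Y; defend A is strictly dominated.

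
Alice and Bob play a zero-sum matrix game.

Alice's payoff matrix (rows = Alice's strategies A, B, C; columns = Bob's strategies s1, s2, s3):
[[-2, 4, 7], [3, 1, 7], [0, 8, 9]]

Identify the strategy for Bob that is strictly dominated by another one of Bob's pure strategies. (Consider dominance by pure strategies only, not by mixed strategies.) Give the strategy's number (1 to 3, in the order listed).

Bob prefers columns that give Alice less. Compare s3 with s1: -2 < 7, 3 < 7, 0 < 9.
So s1 strictly dominates s3 for Bob; s3 is strictly dominated.

3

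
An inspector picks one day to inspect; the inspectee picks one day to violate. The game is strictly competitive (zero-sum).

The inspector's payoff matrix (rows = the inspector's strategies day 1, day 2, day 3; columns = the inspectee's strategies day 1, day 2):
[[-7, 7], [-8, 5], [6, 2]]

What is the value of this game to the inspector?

28/9

Row day 2 is strictly dominated by row day 1, so the inspector never plays it.
The remaining 2×2 game on (day 1, day 3) × (day 1, day 2) has no saddle point. Let the inspector play day 1 with probability p; indifference gives −7p + 6(1−p) = 7p + 2(1−p), so p = 2/9.
Similarly the inspectee's optimal q on day 1 is 5/18, and the value is -7·(5/18) + (7)·(13/18) = 28/9.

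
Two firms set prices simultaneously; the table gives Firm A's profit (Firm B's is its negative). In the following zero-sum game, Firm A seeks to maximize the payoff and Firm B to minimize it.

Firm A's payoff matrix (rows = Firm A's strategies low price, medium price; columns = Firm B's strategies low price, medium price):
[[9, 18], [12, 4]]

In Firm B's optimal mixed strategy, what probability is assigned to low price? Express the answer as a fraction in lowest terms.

Row minima are 9 and 4, so Firm A's maximin is 9; column maxima are 12 and 18, so Firm B's minimax is 12. These differ, so the equilibrium is in mixed strategies.
Let Firm B play low price with probability q. Firm A is indifferent when 9q + 18(1−q) = 12q + 4(1−q), giving q = 14/17.

14/17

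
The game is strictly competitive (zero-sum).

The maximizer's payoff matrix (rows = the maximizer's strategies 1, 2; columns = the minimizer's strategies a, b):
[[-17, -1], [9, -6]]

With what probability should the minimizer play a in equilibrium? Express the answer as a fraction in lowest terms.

Row minima are -17 and -6, so the maximizer's maximin is -6; column maxima are 9 and -1, so the minimizer's minimax is -1. These differ, so the equilibrium is in mixed strategies.
Let the minimizer play a with probability q. The maximizer is indifferent when −17q − (1−q) = 9q − 6(1−q), giving q = 5/31.

5/31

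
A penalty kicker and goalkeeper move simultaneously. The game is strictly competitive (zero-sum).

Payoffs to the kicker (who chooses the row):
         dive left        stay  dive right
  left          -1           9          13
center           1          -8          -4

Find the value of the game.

Column dive right is strictly dominated by stay for the goalkeeper (it gives the kicker more in every row).
The remaining 2×2 game on (left, center) × (dive left, stay) has no saddle point. Let the kicker play left with probability p; indifference gives −p + (1−p) = 9p − 8(1−p), so p = 9/19.
Similarly the goalkeeper's optimal q on dive left is 17/19, and the value is -1·(17/19) + (9)·(2/19) = 1/19.

1/19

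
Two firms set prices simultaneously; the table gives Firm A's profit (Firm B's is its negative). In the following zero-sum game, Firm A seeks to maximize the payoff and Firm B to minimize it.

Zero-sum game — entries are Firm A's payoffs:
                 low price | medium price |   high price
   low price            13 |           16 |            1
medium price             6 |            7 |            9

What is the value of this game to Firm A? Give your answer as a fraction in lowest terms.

Column medium price is strictly dominated by low price for Firm B (it gives Firm A more in every row).
The remaining 2×2 game on (low price, medium price) × (low price, high price) has no saddle point. Let Firm A play low price with probability p; indifference gives 13p + 6(1−p) = p + 9(1−p), so p = 1/5.
Similarly Firm B's optimal q on low price is 8/15, and the value is 13·(8/15) + (1)·(7/15) = 37/5.

37/5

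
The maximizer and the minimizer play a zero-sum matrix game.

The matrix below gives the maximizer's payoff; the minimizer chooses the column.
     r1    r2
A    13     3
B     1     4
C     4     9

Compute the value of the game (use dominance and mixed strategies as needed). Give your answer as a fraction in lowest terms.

Row B is strictly dominated by row C, so the maximizer never plays it.
The remaining 2×2 game on (A, C) × (r1, r2) has no saddle point. Let the maximizer play A with probability p; indifference gives 13p + 4(1−p) = 3p + 9(1−p), so p = 1/3.
Similarly the minimizer's optimal q on r1 is 2/5, and the value is 13·(2/5) + (3)·(3/5) = 7.

7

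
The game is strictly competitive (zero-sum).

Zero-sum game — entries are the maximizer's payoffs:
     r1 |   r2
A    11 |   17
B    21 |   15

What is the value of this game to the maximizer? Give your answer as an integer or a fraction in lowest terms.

Row minima are 11 and 15, so the maximizer's maximin is 15; column maxima are 21 and 17, so the minimizer's minimax is 17. These differ, so the equilibrium is in mixed strategies.
Let the maximizer play A with probability p. The minimizer is indifferent when 11p + 21(1−p) = 17p + 15(1−p), giving p = 1/2.
Let the minimizer play r1 with probability q. The maximizer is indifferent when 11q + 17(1−q) = 21q + 15(1−q), giving q = 1/6.
The value is 11·(1/6) + (17)·(5/6) = 16.

16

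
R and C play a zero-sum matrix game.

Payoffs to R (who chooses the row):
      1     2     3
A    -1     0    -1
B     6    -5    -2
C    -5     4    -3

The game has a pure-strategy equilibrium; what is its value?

-1

Row minima: -1, -5, -5 → R's maximin is -1.
Column maxima: 6, 4, -1 → C's minimax is -1.
They coincide at (A, 3), so the value is -1.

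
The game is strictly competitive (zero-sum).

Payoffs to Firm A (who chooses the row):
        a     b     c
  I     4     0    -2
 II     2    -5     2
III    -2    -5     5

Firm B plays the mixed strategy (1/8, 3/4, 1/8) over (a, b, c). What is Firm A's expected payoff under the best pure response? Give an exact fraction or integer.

I: (4)·(1/8) + (0)·(3/4) + (-2)·(1/8) = 1/4.
II: (2)·(1/8) + (-5)·(3/4) + (2)·(1/8) = -13/4.
III: (-2)·(1/8) + (-5)·(3/4) + (5)·(1/8) = -27/8.
The best pure response is I with expected payoff 1/4.

1/4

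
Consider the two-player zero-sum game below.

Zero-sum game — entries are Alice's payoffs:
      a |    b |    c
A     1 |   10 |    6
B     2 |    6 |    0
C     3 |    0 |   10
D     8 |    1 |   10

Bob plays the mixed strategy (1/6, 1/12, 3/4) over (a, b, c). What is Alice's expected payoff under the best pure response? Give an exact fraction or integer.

107/12

A: (1)·(1/6) + (10)·(1/12) + (6)·(3/4) = 11/2.
B: (2)·(1/6) + (6)·(1/12) + (0)·(3/4) = 5/6.
C: (3)·(1/6) + (0)·(1/12) + (10)·(3/4) = 8.
D: (8)·(1/6) + (1)·(1/12) + (10)·(3/4) = 107/12.
The best pure response is D with expected payoff 107/12.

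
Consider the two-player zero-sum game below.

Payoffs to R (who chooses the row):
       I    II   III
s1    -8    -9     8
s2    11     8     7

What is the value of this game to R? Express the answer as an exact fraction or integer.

Column I is strictly dominated by II for C (it gives R more in every row).
The remaining 2×2 game on (s1, s2) × (II, III) has no saddle point. Let R play s1 with probability p; indifference gives −9p + 8(1−p) = 8p + 7(1−p), so p = 1/18.
Similarly C's optimal q on II is 1/18, and the value is -9·(1/18) + (8)·(17/18) = 127/18.

127/18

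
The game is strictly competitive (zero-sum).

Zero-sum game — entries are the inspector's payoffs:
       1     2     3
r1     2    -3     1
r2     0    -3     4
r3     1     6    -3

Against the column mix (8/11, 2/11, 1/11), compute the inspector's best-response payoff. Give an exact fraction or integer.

17/11

r1: (2)·(8/11) + (-3)·(2/11) + (1)·(1/11) = 1.
r2: (0)·(8/11) + (-3)·(2/11) + (4)·(1/11) = -2/11.
r3: (1)·(8/11) + (6)·(2/11) + (-3)·(1/11) = 17/11.
The best pure response is r3 with expected payoff 17/11.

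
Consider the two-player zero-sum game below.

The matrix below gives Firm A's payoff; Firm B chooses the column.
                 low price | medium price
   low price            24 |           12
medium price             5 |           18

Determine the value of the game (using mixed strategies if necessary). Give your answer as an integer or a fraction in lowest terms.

Row minima are 12 and 5, so Firm A's maximin is 12; column maxima are 24 and 18, so Firm B's minimax is 18. These differ, so the equilibrium is in mixed strategies.
Let Firm A play low price with probability p. Firm B is indifferent when 24p + 5(1−p) = 12p + 18(1−p), giving p = 13/25.
Let Firm B play low price with probability q. Firm A is indifferent when 24q + 12(1−q) = 5q + 18(1−q), giving q = 6/25.
The value is 24·(6/25) + (12)·(19/25) = 372/25.

372/25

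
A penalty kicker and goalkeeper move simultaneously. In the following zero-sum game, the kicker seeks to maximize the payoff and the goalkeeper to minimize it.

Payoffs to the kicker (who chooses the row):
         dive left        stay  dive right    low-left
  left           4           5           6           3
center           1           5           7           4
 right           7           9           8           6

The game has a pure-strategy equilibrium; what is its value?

Row minima: 3, 1, 6 → the kicker's maximin is 6.
Column maxima: 7, 9, 8, 6 → the goalkeeper's minimax is 6.
They coincide at (right, low-left), so the value is 6.

6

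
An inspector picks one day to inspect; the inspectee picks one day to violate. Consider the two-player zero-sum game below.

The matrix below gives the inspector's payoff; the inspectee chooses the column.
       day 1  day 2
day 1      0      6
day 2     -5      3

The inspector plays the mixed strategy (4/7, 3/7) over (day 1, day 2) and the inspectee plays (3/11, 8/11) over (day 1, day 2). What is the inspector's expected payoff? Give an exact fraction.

219/77

Against (3/11, 8/11), each row's expected payoff is day 1: 48/11; day 2: 9/11.
Taking the (4/7, 3/7)-weighted average: (4/7)·(48/11) + (3/7)·(9/11) = 219/77.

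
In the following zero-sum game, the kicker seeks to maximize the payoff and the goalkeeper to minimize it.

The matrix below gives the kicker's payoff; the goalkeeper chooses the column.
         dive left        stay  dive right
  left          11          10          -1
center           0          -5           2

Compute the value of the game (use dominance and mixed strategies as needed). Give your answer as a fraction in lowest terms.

Column dive left is strictly dominated by stay for the goalkeeper (it gives the kicker more in every row).
The remaining 2×2 game on (left, center) × (stay, dive right) has no saddle point. Let the kicker play left with probability p; indifference gives 10p − 5(1−p) = −p + 2(1−p), so p = 7/18.
Similarly the goalkeeper's optimal q on stay is 1/6, and the value is 10·(1/6) + (-1)·(5/6) = 5/6.

5/6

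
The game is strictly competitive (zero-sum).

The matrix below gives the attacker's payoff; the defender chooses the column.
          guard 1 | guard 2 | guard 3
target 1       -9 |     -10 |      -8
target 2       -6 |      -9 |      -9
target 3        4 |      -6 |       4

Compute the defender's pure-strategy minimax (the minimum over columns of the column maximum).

The worst case (largest entry) in each column is guard 1: 4, guard 2: -6, guard 3: 4.
The best (smallest) of these is -6.

-6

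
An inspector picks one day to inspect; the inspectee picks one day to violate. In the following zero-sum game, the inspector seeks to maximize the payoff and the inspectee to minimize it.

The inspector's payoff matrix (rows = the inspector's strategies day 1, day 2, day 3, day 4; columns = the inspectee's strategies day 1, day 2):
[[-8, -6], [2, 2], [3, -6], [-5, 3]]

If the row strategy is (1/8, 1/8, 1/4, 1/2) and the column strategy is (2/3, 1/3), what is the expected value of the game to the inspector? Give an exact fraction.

-11/6

Against (2/3, 1/3), each row's expected payoff is day 1: -22/3; day 2: 2; day 3: 0; day 4: -7/3.
Taking the (1/8, 1/8, 1/4, 1/2)-weighted average: (1/8)·(-22/3) + (1/8)·(2) + (1/4)·(0) + (1/2)·(-7/3) = -11/6.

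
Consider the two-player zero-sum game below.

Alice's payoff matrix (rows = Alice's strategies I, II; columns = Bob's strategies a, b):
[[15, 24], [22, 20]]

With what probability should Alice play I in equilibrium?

Row minima are 15 and 20, so Alice's maximin is 20; column maxima are 22 and 24, so Bob's minimax is 22. These differ, so the equilibrium is in mixed strategies.
Let Alice play I with probability p. Bob is indifferent when 15p + 22(1−p) = 24p + 20(1−p), giving p = 2/11.

2/11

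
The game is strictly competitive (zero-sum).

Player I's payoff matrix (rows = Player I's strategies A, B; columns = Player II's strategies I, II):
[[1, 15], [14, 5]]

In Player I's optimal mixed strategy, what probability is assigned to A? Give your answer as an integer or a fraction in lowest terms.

Row minima are 1 and 5, so Player I's maximin is 5; column maxima are 14 and 15, so Player II's minimax is 14. These differ, so the equilibrium is in mixed strategies.
Let Player I play A with probability p. Player II is indifferent when p + 14(1−p) = 15p + 5(1−p), giving p = 9/23.

9/23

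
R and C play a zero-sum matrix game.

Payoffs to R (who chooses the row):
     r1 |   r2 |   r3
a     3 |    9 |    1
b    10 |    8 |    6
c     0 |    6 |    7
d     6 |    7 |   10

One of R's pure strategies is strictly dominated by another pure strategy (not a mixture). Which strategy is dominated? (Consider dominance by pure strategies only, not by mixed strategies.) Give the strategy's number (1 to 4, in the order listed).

3

Compare c with d: 6 > 0, 7 > 6, 10 > 7.
So d strictly dominates c for R; c is strictly dominated.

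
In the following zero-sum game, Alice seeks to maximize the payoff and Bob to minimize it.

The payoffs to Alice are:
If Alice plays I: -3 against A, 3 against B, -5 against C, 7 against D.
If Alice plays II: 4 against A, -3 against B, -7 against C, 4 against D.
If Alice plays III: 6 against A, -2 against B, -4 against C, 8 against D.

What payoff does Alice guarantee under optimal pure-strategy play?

Row minima: -5, -7, -4 → Alice's maximin is -4.
Column maxima: 6, 3, -4, 8 → Bob's minimax is -4.
They coincide at (III, C), so the value is -4.

-4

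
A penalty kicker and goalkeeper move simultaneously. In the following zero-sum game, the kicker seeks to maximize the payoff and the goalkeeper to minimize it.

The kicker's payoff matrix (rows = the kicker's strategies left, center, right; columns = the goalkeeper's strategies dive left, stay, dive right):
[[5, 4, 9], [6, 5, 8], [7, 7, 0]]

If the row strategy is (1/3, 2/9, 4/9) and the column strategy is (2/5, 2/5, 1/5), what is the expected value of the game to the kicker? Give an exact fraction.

253/45

Against (2/5, 2/5, 1/5), each row's expected payoff is left: 27/5; center: 6; right: 28/5.
Taking the (1/3, 2/9, 4/9)-weighted average: (1/3)·(27/5) + (2/9)·(6) + (4/9)·(28/5) = 253/45.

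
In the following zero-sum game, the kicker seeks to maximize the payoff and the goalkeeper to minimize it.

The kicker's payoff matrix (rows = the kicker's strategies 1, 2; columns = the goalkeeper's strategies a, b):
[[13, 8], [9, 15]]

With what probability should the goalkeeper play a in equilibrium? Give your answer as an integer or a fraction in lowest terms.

7/11

Row minima are 8 and 9, so the kicker's maximin is 9; column maxima are 13 and 15, so the goalkeeper's minimax is 13. These differ, so the equilibrium is in mixed strategies.
Let the goalkeeper play a with probability q. The kicker is indifferent when 13q + 8(1−q) = 9q + 15(1−q), giving q = 7/11.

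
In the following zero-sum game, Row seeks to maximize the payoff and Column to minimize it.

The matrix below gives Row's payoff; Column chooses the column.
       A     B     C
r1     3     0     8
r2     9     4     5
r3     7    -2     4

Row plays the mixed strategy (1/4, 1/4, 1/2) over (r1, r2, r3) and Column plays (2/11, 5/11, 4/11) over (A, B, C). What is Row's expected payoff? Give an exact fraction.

Against (2/11, 5/11, 4/11), each row's expected payoff is r1: 38/11; r2: 58/11; r3: 20/11.
Taking the (1/4, 1/4, 1/2)-weighted average: (1/4)·(38/11) + (1/4)·(58/11) + (1/2)·(20/11) = 34/11.

34/11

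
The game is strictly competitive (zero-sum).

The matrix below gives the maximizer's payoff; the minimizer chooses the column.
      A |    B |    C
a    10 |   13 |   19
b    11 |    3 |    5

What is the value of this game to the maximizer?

113/11

Column C is strictly dominated by B for the minimizer (it gives the maximizer more in every row).
The remaining 2×2 game on (a, b) × (A, B) has no saddle point. Let the maximizer play a with probability p; indifference gives 10p + 11(1−p) = 13p + 3(1−p), so p = 8/11.
Similarly the minimizer's optimal q on A is 10/11, and the value is 10·(10/11) + (13)·(1/11) = 113/11.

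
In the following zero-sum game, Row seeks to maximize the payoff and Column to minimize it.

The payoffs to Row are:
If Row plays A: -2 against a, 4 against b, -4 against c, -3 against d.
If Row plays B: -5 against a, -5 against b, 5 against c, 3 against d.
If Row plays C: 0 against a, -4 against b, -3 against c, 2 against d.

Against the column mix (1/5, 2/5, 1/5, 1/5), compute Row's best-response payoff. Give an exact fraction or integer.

-1/5

A: (-2)·(1/5) + (4)·(2/5) + (-4)·(1/5) + (-3)·(1/5) = -1/5.
B: (-5)·(1/5) + (-5)·(2/5) + (5)·(1/5) + (3)·(1/5) = -7/5.
C: (0)·(1/5) + (-4)·(2/5) + (-3)·(1/5) + (2)·(1/5) = -9/5.
The best pure response is A with expected payoff -1/5.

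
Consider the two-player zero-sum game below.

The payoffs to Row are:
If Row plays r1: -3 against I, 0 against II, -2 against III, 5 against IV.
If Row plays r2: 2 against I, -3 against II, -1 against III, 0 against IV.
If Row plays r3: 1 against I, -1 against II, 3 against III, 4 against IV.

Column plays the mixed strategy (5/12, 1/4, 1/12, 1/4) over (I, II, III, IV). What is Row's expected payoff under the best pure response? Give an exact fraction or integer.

17/12

r1: (-3)·(5/12) + (0)·(1/4) + (-2)·(1/12) + (5)·(1/4) = -1/6.
r2: (2)·(5/12) + (-3)·(1/4) + (-1)·(1/12) + (0)·(1/4) = 0.
r3: (1)·(5/12) + (-1)·(1/4) + (3)·(1/12) + (4)·(1/4) = 17/12.
The best pure response is r3 with expected payoff 17/12.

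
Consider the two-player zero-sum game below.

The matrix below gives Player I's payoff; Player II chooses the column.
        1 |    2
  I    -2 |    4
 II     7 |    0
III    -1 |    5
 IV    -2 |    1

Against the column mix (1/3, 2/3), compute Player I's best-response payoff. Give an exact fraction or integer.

3

I: (-2)·(1/3) + (4)·(2/3) = 2.
II: (7)·(1/3) + (0)·(2/3) = 7/3.
III: (-1)·(1/3) + (5)·(2/3) = 3.
IV: (-2)·(1/3) + (1)·(2/3) = 0.
The best pure response is III with expected payoff 3.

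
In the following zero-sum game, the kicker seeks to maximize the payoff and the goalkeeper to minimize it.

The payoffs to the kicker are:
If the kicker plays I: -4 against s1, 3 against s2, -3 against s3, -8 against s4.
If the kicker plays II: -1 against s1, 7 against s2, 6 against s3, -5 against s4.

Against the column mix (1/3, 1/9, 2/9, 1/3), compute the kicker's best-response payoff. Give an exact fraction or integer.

1/9

I: (-4)·(1/3) + (3)·(1/9) + (-3)·(2/9) + (-8)·(1/3) = -13/3.
II: (-1)·(1/3) + (7)·(1/9) + (6)·(2/9) + (-5)·(1/3) = 1/9.
The best pure response is II with expected payoff 1/9.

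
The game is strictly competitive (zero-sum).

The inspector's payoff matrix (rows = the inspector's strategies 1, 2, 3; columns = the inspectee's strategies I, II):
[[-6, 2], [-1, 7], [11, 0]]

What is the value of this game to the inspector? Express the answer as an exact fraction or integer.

77/19

Row 1 is strictly dominated by row 2, so the inspector never plays it.
The remaining 2×2 game on (2, 3) × (I, II) has no saddle point. Let the inspector play 2 with probability p; indifference gives −p + 11(1−p) = 7p, so p = 11/19.
Similarly the inspectee's optimal q on I is 7/19, and the value is -1·(7/19) + (7)·(12/19) = 77/19.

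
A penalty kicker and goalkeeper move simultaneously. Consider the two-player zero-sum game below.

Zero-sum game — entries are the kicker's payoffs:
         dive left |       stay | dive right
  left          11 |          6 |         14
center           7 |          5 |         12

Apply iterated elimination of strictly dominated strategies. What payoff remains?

Row center is strictly dominated by row left (11>7, 6>5, 14>12); eliminate center.
Column dive left is strictly dominated by stay for the goalkeeper (6<11); eliminate dive left.
Column dive right is strictly dominated by stay for the goalkeeper (6<14); eliminate dive right.
Only (left, stay) remains, with payoff 6.

6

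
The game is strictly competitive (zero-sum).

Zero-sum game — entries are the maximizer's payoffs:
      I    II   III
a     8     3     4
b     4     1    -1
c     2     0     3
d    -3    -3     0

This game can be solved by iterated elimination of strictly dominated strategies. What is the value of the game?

3

Row d is strictly dominated by row a (8>-3, 3>-3, 4>0); eliminate d.
Column I is strictly dominated by II for the minimizer (3<8, 1<4, 0<2); eliminate I.
Row b is strictly dominated by row a (3>1, 4>-1); eliminate b.
Row c is strictly dominated by row a (3>0, 4>3); eliminate c.
Column III is strictly dominated by II for the minimizer (3<4); eliminate III.
Only (a, II) remains, with payoff 3.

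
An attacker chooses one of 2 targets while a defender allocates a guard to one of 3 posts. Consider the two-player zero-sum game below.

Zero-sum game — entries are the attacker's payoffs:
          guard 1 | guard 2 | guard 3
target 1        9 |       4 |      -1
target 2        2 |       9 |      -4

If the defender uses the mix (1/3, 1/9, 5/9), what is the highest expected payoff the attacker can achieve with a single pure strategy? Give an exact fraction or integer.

26/9

target 1: (9)·(1/3) + (4)·(1/9) + (-1)·(5/9) = 26/9.
target 2: (2)·(1/3) + (9)·(1/9) + (-4)·(5/9) = -5/9.
The best pure response is target 1 with expected payoff 26/9.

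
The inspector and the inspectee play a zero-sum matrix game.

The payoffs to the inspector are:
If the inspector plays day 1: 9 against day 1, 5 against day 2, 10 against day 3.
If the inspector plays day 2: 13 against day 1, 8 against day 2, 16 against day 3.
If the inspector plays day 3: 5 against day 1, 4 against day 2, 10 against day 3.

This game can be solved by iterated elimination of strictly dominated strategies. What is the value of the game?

Row day 3 is strictly dominated by row day 2 (13>5, 8>4, 16>10); eliminate day 3.
Column day 3 is strictly dominated by day 1 for the inspectee (9<10, 13<16); eliminate day 3.
Row day 1 is strictly dominated by row day 2 (13>9, 8>5); eliminate day 1.
Column day 1 is strictly dominated by day 2 for the inspectee (8<13); eliminate day 1.
Only (day 2, day 2) remains, with payoff 8.

8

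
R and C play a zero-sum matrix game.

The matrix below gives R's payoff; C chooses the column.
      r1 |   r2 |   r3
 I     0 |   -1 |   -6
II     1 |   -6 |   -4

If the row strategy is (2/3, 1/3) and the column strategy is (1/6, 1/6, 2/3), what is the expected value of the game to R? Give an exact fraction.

-71/18

Against (1/6, 1/6, 2/3), each row's expected payoff is I: -25/6; II: -7/2.
Taking the (2/3, 1/3)-weighted average: (2/3)·(-25/6) + (1/3)·(-7/2) = -71/18.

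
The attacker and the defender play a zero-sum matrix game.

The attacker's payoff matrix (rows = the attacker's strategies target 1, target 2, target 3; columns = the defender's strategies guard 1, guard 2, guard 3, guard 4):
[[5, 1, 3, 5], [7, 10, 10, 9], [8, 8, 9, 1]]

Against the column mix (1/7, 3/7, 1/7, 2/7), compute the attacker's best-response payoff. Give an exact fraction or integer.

65/7

target 1: (5)·(1/7) + (1)·(3/7) + (3)·(1/7) + (5)·(2/7) = 3.
target 2: (7)·(1/7) + (10)·(3/7) + (10)·(1/7) + (9)·(2/7) = 65/7.
target 3: (8)·(1/7) + (8)·(3/7) + (9)·(1/7) + (1)·(2/7) = 43/7.
The best pure response is target 2 with expected payoff 65/7.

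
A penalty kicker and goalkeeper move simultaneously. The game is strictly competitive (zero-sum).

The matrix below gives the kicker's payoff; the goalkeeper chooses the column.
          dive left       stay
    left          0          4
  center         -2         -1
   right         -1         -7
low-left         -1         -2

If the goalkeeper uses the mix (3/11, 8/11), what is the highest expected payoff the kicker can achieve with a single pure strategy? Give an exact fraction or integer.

left: (0)·(3/11) + (4)·(8/11) = 32/11.
center: (-2)·(3/11) + (-1)·(8/11) = -14/11.
right: (-1)·(3/11) + (-7)·(8/11) = -59/11.
low-left: (-1)·(3/11) + (-2)·(8/11) = -19/11.
The best pure response is left with expected payoff 32/11.

32/11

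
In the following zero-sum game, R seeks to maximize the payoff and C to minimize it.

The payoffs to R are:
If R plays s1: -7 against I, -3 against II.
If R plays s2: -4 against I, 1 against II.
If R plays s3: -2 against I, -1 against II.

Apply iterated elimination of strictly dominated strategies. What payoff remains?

Column II is strictly dominated by I for C (-7<-3, -4<1, -2<-1); eliminate II.
Row s2 is strictly dominated by row s3 (-2>-4); eliminate s2.
Row s1 is strictly dominated by row s3 (-2>-7); eliminate s1.
Only (s3, I) remains, with payoff -2.

-2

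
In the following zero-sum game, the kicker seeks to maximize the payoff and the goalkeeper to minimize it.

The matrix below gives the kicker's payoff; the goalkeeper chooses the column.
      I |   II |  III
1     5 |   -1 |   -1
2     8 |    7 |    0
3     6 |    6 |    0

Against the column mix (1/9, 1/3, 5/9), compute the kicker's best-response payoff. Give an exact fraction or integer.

1: (5)·(1/9) + (-1)·(1/3) + (-1)·(5/9) = -1/3.
2: (8)·(1/9) + (7)·(1/3) + (0)·(5/9) = 29/9.
3: (6)·(1/9) + (6)·(1/3) + (0)·(5/9) = 8/3.
The best pure response is 2 with expected payoff 29/9.

29/9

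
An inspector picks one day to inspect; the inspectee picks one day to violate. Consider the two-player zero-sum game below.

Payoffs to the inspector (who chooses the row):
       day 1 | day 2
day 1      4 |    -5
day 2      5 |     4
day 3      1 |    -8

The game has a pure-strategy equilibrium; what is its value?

4

Row minima: -5, 4, -8 → the inspector's maximin is 4.
Column maxima: 5, 4 → the inspectee's minimax is 4.
They coincide at (day 2, day 2), so the value is 4.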